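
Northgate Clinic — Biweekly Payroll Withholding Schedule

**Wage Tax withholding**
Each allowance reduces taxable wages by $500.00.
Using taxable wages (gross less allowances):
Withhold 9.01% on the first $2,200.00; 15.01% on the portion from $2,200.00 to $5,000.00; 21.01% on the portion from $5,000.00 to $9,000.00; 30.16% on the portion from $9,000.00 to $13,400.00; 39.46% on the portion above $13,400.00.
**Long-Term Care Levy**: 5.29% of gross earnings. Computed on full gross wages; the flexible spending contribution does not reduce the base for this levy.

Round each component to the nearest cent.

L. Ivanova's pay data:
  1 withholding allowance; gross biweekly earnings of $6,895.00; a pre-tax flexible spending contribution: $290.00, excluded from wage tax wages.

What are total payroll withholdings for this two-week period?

Wage Tax: taxable = $6,895.00 − $290.00 − 1×$500.00 = $6,105.00
  $618.50 + 21.01% × ($6,105.00 − $5,000.00) = $618.50 + 21.01% × $1,105.00 = $850.66
Long-Term Care Levy: 5.29% × $6,895.00 = $364.75
Total: $850.66 + $364.75 = $1,215.41

$1,215.41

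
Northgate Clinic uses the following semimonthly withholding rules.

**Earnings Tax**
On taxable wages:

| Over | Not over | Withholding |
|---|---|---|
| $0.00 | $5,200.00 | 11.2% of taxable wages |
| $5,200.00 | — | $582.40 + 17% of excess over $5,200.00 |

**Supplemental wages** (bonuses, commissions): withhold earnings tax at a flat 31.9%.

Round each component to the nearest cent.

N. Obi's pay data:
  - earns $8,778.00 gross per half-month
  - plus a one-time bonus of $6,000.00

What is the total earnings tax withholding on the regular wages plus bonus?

Earnings Tax: taxable = $8,778.00
  $582.40 + 17% × ($8,778.00 − $5,200.00) = $582.40 + 17% × $3,578.00 = $1,190.66
Supplemental (31.9% flat on bonus): 31.9% × $6,000.00 = $1,914.00
Total earnings tax: $1,190.66 + $1,914.00 = $3,104.66

$3,104.66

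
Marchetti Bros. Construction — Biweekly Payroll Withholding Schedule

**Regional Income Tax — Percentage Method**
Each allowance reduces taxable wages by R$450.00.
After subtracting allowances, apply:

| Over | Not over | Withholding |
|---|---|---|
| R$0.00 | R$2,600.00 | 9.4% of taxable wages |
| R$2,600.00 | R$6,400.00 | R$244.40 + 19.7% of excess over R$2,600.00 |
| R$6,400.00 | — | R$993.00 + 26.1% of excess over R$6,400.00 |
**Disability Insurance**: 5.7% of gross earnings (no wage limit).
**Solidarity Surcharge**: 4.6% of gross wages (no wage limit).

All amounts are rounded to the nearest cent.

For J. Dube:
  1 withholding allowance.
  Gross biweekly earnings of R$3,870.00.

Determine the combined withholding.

Regional Income Tax: taxable = R$3,870.00 − 1×R$450.00 = R$3,420.00
  R$244.40 + 19.7% × (R$3,420.00 − R$2,600.00) = R$244.40 + 19.7% × R$820.00 = R$405.94
Disability Insurance: 5.7% × R$3,870.00 = R$220.59
Solidarity Surcharge: 4.6% × R$3,870.00 = R$178.02
Total: R$405.94 + R$220.59 + R$178.02 = R$804.55

R$804.55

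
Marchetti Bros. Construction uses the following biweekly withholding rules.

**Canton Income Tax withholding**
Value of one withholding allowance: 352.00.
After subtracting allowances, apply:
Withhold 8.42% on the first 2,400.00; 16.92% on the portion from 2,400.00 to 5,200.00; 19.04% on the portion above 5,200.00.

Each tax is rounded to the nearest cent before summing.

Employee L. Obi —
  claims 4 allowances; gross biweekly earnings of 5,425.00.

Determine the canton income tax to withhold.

Canton Income Tax: taxable = 5,425.00 − 4×352.00 = 4,017.00
  202.08 + 16.92% × (4,017.00 − 2,400.00) = 202.08 + 16.92% × 1,617.00 = 475.68

475.68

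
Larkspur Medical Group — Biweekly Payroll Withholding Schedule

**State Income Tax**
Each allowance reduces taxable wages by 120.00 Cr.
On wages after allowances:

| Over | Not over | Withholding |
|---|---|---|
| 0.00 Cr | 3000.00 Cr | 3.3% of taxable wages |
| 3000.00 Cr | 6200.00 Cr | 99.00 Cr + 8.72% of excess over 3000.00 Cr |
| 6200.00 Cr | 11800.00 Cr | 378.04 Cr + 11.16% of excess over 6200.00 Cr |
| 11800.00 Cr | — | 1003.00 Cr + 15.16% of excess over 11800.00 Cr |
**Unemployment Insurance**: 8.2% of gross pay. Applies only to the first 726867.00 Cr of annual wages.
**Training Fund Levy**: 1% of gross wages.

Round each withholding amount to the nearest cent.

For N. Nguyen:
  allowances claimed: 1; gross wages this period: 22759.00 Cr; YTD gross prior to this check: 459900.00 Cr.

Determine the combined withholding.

State Income Tax: taxable = 22759.00 Cr − 1×120.00 Cr = 22639.00 Cr
  1003.00 Cr + 15.16% × (22639.00 Cr − 11800.00 Cr) = 1003.00 Cr + 15.16% × 10839.00 Cr = 2646.19 Cr
Unemployment Insurance: 8.2% × 22759.00 Cr = 1866.24 Cr
Training Fund Levy: 1% × 22759.00 Cr = 227.59 Cr
Total: 2646.19 Cr + 1866.24 Cr + 227.59 Cr = 4740.02 Cr

4740.02 Cr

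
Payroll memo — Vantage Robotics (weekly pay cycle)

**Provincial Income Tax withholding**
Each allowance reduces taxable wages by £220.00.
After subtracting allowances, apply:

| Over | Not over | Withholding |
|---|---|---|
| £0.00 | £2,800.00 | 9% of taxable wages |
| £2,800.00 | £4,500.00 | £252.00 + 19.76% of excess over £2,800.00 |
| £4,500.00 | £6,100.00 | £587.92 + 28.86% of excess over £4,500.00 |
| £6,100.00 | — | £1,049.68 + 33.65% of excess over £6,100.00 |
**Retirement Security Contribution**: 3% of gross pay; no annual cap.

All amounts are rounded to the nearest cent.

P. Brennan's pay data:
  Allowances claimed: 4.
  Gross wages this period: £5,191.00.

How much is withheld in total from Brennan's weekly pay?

Provincial Income Tax: taxable = £5,191.00 − 4×£220.00 = £4,311.00
  £252.00 + 19.76% × (£4,311.00 − £2,800.00) = £252.00 + 19.76% × £1,511.00 = £550.57
Retirement Security Contribution: 3% × £5,191.00 = £155.73
Total: £550.57 + £155.73 = £706.30

£706.30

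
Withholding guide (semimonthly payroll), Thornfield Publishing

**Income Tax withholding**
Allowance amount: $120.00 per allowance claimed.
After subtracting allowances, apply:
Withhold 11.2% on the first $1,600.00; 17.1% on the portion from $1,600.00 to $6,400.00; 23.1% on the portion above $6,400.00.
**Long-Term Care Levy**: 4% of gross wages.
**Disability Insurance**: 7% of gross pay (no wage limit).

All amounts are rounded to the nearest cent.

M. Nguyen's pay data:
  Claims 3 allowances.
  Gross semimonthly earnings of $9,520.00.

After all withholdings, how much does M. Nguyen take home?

$6,835.24

Income Tax: taxable = $9,520.00 − 3×$120.00 = $9,160.00
  $1,000.00 + 23.1% × ($9,160.00 − $6,400.00) = $1,000.00 + 23.1% × $2,760.00 = $1,637.56
Long-Term Care Levy: 4% × $9,520.00 = $380.80
Disability Insurance: 7% × $9,520.00 = $666.40
Total withheld: $1,637.56 + $380.80 + $666.40 = $2,684.76
Net pay: $9,520.00 − $2,684.76 = $6,835.24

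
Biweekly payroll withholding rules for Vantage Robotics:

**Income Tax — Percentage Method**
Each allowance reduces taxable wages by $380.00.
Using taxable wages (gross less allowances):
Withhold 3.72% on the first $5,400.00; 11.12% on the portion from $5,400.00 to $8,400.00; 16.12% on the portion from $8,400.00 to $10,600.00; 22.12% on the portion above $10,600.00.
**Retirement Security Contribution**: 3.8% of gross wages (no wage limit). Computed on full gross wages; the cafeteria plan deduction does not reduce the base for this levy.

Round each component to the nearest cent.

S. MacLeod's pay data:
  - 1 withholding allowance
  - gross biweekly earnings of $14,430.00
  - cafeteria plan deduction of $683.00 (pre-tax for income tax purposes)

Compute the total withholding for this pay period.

Income Tax: taxable = $14,430.00 − $683.00 − 1×$380.00 = $13,367.00
  $889.12 + 22.12% × ($13,367.00 − $10,600.00) = $889.12 + 22.12% × $2,767.00 = $1,501.18
Retirement Security Contribution: 3.8% × $14,430.00 = $548.34
Total: $1,501.18 + $548.34 = $2,049.52

$2,049.52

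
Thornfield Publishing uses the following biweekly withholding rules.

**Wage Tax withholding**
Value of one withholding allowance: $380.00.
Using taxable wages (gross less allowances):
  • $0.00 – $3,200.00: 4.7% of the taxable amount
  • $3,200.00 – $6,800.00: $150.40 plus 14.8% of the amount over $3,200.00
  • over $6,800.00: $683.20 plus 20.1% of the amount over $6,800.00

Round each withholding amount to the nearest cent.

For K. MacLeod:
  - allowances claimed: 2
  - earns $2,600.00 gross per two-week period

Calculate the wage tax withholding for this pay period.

Wage Tax: taxable = $2,600.00 − 2×$380.00 = $1,840.00
  4.7% × $1,840.00 = $86.48

$86.48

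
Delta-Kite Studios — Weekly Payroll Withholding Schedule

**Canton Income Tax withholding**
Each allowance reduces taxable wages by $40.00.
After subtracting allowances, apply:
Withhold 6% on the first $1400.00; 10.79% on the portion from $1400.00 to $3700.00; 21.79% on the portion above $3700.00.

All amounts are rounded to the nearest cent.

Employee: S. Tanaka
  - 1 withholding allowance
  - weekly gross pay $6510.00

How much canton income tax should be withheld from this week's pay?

Canton Income Tax: taxable = $6510.00 − 1×$40.00 = $6470.00
  $332.17 + 21.79% × ($6470.00 − $3700.00) = $332.17 + 21.79% × $2770.00 = $935.75

$935.75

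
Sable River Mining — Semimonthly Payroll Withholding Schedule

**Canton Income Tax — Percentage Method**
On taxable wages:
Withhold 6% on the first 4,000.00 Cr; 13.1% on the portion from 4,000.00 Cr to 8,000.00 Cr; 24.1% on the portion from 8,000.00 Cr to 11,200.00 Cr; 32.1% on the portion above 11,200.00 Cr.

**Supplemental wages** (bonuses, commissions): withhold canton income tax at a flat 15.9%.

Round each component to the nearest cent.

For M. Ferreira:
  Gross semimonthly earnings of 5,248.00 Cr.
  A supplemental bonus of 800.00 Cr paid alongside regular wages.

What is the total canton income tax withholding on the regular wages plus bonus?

530.69 Cr

Canton Income Tax: taxable = 5,248.00 Cr
  240.00 Cr + 13.1% × (5,248.00 Cr − 4,000.00 Cr) = 240.00 Cr + 13.1% × 1,248.00 Cr = 403.49 Cr
Supplemental (15.9% flat on bonus): 15.9% × 800.00 Cr = 127.20 Cr
Total canton income tax: 403.49 Cr + 127.20 Cr = 530.69 Cr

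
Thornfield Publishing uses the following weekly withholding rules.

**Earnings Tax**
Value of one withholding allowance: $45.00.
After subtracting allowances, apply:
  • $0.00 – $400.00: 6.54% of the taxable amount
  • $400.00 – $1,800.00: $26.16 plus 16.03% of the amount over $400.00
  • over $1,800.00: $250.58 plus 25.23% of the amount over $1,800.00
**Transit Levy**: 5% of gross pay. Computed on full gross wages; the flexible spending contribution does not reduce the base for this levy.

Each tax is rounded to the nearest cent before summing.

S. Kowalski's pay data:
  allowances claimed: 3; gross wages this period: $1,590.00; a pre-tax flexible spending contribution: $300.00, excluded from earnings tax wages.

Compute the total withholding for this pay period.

Earnings Tax: taxable = $1,590.00 − $300.00 − 3×$45.00 = $1,155.00
  $26.16 + 16.03% × ($1,155.00 − $400.00) = $26.16 + 16.03% × $755.00 = $147.19
Transit Levy: 5% × $1,590.00 = $79.50
Total: $147.19 + $79.50 = $226.69

$226.69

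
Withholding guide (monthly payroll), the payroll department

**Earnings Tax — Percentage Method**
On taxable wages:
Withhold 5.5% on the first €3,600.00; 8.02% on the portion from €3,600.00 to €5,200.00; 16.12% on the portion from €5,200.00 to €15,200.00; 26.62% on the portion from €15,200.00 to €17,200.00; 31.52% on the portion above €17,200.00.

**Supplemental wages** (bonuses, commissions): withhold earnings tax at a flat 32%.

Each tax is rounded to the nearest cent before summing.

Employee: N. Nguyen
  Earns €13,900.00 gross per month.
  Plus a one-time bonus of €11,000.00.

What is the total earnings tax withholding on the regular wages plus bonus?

Earnings Tax: taxable = €13,900.00
  €326.32 + 16.12% × (€13,900.00 − €5,200.00) = €326.32 + 16.12% × €8,700.00 = €1,728.76
Supplemental (32% flat on bonus): 32% × €11,000.00 = €3,520.00
Total earnings tax: €1,728.76 + €3,520.00 = €5,248.76

€5,248.76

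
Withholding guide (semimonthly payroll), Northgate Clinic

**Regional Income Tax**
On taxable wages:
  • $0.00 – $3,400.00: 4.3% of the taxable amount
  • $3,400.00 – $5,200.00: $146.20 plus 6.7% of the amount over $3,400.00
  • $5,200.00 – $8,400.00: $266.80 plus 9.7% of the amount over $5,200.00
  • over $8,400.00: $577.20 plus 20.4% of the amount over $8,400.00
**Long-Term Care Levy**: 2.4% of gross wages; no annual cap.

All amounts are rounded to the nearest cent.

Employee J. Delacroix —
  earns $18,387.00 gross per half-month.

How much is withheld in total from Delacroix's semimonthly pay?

$3,055.84

Regional Income Tax: taxable = $18,387.00
  $577.20 + 20.4% × ($18,387.00 − $8,400.00) = $577.20 + 20.4% × $9,987.00 = $2,614.55
Long-Term Care Levy: 2.4% × $18,387.00 = $441.29
Total: $2,614.55 + $441.29 = $3,055.84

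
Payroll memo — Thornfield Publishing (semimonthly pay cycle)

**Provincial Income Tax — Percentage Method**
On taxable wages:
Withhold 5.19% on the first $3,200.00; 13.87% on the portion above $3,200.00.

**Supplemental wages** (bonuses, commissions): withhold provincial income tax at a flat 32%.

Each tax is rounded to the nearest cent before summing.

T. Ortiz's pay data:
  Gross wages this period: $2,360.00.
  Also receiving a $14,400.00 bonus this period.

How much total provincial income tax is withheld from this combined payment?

Provincial Income Tax: taxable = $2,360.00
  5.19% × $2,360.00 = $122.48
Supplemental (32% flat on bonus): 32% × $14,400.00 = $4,608.00
Total provincial income tax: $122.48 + $4,608.00 = $4,730.48

$4,730.48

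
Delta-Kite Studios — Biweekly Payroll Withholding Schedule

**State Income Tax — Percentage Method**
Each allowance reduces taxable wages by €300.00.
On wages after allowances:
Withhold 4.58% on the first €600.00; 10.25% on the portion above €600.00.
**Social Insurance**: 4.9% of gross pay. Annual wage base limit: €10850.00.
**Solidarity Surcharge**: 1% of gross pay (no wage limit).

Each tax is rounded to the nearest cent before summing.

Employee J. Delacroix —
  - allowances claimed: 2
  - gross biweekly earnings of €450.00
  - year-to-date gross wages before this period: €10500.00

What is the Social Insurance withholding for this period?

Social Insurance: cap €10850.00 − YTD €10500.00 = €350.00 subject; 4.9% × €350.00 = €17.15

€17.15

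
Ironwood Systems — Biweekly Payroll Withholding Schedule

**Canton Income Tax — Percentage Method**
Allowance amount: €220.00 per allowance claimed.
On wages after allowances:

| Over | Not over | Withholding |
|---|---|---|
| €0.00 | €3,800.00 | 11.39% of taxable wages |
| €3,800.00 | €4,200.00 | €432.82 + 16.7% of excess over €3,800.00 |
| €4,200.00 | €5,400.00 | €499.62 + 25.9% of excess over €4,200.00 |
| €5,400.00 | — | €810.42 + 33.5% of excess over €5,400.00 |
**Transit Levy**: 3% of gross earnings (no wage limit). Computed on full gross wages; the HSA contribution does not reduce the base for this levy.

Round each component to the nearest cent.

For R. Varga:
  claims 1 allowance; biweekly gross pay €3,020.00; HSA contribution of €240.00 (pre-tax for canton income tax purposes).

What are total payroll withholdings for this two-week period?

Canton Income Tax: taxable = €3,020.00 − €240.00 − 1×€220.00 = €2,560.00
  11.39% × €2,560.00 = €291.58
Transit Levy: 3% × €3,020.00 = €90.60
Total: €291.58 + €90.60 = €382.18

€382.18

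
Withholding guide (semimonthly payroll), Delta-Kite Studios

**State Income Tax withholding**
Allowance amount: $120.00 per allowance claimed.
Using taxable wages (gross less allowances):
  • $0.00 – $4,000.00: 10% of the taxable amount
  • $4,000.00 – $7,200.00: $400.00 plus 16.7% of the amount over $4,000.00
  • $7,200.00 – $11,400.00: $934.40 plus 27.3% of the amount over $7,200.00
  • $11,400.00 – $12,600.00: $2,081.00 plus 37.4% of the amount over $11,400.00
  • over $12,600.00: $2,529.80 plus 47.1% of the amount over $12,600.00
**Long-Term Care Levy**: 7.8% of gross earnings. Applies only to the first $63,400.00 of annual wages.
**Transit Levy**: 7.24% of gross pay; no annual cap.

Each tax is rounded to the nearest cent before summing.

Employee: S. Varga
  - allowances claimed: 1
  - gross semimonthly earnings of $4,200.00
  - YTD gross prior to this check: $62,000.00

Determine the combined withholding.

State Income Tax: taxable = $4,200.00 − 1×$120.00 = $4,080.00
  $400.00 + 16.7% × ($4,080.00 − $4,000.00) = $400.00 + 16.7% × $80.00 = $413.36
Long-Term Care Levy: cap $63,400.00 − YTD $62,000.00 = $1,400.00 subject; 7.8% × $1,400.00 = $109.20
Transit Levy: 7.24% × $4,200.00 = $304.08
Total: $413.36 + $109.20 + $304.08 = $826.64

$826.64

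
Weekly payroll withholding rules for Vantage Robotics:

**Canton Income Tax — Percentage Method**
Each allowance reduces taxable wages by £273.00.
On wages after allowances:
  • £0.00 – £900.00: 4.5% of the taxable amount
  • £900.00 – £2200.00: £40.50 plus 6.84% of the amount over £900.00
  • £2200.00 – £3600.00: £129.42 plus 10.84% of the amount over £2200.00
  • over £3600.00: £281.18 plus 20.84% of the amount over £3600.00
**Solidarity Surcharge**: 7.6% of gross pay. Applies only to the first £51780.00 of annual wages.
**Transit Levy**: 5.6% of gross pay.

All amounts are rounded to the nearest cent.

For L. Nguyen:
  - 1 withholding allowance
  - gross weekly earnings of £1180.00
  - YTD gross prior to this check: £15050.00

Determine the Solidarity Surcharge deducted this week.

Solidarity Surcharge: 7.6% × £1180.00 = £89.68

£89.68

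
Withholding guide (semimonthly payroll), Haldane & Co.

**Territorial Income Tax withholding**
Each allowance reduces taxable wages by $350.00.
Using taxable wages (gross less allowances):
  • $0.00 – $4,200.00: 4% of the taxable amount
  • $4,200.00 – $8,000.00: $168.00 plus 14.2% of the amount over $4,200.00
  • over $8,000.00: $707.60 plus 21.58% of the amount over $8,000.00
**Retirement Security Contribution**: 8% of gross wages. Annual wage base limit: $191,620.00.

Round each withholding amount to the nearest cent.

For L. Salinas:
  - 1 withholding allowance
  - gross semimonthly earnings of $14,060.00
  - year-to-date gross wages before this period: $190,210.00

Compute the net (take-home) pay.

Territorial Income Tax: taxable = $14,060.00 − 1×$350.00 = $13,710.00
  $707.60 + 21.58% × ($13,710.00 − $8,000.00) = $707.60 + 21.58% × $5,710.00 = $1,939.82
Retirement Security Contribution: cap $191,620.00 − YTD $190,210.00 = $1,410.00 subject; 8% × $1,410.00 = $112.80
Total withheld: $1,939.82 + $112.80 = $2,052.62
Net pay: $14,060.00 − $2,052.62 = $12,007.38

$12,007.38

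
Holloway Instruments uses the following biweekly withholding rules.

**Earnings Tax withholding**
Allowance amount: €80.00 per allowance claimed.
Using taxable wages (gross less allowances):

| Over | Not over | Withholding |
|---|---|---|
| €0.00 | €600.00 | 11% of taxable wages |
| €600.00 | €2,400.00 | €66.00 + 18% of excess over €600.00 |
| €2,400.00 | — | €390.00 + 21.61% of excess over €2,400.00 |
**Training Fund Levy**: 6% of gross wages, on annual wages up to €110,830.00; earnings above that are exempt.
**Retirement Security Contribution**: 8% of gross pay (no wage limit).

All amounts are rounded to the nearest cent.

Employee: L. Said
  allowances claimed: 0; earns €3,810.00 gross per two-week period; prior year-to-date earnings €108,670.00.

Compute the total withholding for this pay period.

€1,129.10

Earnings Tax: taxable = €3,810.00
  €390.00 + 21.61% × (€3,810.00 − €2,400.00) = €390.00 + 21.61% × €1,410.00 = €694.70
Training Fund Levy: cap €110,830.00 − YTD €108,670.00 = €2,160.00 subject; 6% × €2,160.00 = €129.60
Retirement Security Contribution: 8% × €3,810.00 = €304.80
Total: €694.70 + €129.60 + €304.80 = €1,129.10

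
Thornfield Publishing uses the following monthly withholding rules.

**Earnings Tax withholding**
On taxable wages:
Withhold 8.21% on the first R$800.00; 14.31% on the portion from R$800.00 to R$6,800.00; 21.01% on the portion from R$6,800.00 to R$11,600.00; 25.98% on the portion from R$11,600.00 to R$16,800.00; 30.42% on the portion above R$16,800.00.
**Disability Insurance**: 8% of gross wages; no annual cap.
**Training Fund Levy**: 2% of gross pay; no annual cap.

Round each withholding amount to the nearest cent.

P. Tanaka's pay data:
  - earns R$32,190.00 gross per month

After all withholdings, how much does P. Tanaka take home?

Earnings Tax: taxable = R$32,190.00
  R$3,283.72 + 30.42% × (R$32,190.00 − R$16,800.00) = R$3,283.72 + 30.42% × R$15,390.00 = R$7,965.36
Disability Insurance: 8% × R$32,190.00 = R$2,575.20
Training Fund Levy: 2% × R$32,190.00 = R$643.80
Total withheld: R$7,965.36 + R$2,575.20 + R$643.80 = R$11,184.36
Net pay: R$32,190.00 − R$11,184.36 = R$21,005.64

R$21,005.64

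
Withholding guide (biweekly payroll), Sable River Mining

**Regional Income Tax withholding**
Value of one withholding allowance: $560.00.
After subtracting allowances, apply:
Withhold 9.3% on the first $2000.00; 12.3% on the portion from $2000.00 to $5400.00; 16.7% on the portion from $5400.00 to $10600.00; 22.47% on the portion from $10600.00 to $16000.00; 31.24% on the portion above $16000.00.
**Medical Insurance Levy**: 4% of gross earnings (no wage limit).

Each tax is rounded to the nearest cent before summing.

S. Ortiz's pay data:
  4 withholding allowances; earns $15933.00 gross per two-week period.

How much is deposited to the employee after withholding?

Regional Income Tax: taxable = $15933.00 − 4×$560.00 = $13693.00
  $1472.60 + 22.47% × ($13693.00 − $10600.00) = $1472.60 + 22.47% × $3093.00 = $2167.60
Medical Insurance Levy: 4% × $15933.00 = $637.32
Total withheld: $2167.60 + $637.32 = $2804.92
Net pay: $15933.00 − $2804.92 = $13128.08

$13128.08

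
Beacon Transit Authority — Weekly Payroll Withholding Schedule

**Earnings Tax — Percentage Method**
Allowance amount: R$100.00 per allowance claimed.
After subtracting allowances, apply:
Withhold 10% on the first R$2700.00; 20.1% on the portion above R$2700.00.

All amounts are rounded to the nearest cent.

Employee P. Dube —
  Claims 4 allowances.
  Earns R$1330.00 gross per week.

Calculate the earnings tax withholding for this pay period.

R$93.00

Earnings Tax: taxable = R$1330.00 − 4×R$100.00 = R$930.00
  10% × R$930.00 = R$93.00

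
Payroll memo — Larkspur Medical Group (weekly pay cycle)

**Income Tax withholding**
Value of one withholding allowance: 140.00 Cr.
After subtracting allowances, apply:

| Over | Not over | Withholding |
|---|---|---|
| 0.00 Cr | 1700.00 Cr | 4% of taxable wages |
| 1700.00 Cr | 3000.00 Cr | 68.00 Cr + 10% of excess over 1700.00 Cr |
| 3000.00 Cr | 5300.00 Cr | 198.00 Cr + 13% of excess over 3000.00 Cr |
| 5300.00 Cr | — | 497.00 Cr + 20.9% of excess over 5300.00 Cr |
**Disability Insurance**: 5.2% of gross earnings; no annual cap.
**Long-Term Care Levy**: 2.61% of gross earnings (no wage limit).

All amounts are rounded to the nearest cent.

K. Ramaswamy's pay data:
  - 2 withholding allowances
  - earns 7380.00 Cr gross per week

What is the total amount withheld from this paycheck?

1449.58 Cr

Income Tax: taxable = 7380.00 Cr − 2×140.00 Cr = 7100.00 Cr
  497.00 Cr + 20.9% × (7100.00 Cr − 5300.00 Cr) = 497.00 Cr + 20.9% × 1800.00 Cr = 873.20 Cr
Disability Insurance: 5.2% × 7380.00 Cr = 383.76 Cr
Long-Term Care Levy: 2.61% × 7380.00 Cr = 192.62 Cr
Total: 873.20 Cr + 383.76 Cr + 192.62 Cr = 1449.58 Cr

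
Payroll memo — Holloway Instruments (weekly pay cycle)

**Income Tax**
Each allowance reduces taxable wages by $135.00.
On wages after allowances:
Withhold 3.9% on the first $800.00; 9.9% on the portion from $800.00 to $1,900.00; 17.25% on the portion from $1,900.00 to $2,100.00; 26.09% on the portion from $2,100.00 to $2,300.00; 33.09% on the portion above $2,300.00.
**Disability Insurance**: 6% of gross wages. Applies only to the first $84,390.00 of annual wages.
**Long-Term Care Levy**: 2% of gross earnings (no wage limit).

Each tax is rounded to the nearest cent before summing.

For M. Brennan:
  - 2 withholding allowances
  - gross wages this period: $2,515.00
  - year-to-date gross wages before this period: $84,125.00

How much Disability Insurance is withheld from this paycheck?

$15.90

Disability Insurance: cap $84,390.00 − YTD $84,125.00 = $265.00 subject; 6% × $265.00 = $15.90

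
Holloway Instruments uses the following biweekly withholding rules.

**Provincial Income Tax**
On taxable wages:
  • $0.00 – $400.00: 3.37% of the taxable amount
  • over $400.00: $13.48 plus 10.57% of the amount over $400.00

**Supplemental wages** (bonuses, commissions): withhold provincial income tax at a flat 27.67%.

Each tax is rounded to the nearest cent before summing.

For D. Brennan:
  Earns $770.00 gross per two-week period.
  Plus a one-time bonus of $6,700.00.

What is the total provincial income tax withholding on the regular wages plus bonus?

Provincial Income Tax: taxable = $770.00
  $13.48 + 10.57% × ($770.00 − $400.00) = $13.48 + 10.57% × $370.00 = $52.59
Supplemental (27.67% flat on bonus): 27.67% × $6,700.00 = $1,853.89
Total provincial income tax: $52.59 + $1,853.89 = $1,906.48

$1,906.48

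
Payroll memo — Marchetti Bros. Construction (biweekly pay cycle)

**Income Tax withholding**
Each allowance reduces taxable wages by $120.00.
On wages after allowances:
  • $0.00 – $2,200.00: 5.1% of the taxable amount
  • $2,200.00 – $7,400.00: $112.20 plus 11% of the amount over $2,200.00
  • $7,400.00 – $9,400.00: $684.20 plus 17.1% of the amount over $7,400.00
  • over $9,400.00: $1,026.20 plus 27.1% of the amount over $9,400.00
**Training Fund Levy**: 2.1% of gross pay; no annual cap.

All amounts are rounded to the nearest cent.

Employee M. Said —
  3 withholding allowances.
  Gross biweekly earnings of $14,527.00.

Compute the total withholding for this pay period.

Income Tax: taxable = $14,527.00 − 3×$120.00 = $14,167.00
  $1,026.20 + 27.1% × ($14,167.00 − $9,400.00) = $1,026.20 + 27.1% × $4,767.00 = $2,318.06
Training Fund Levy: 2.1% × $14,527.00 = $305.07
Total: $2,318.06 + $305.07 = $2,623.13

$2,623.13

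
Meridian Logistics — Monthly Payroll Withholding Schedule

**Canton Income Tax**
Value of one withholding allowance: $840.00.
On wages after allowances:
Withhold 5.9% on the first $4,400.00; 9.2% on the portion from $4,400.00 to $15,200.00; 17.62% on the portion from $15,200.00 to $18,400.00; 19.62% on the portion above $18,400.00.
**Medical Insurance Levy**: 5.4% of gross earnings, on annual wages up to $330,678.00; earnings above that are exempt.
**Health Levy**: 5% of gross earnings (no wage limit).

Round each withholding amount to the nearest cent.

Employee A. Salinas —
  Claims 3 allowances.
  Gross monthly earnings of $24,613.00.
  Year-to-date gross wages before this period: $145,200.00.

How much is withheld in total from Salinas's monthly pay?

$5,101.36

Canton Income Tax: taxable = $24,613.00 − 3×$840.00 = $22,093.00
  $1,817.04 + 19.62% × ($22,093.00 − $18,400.00) = $1,817.04 + 19.62% × $3,693.00 = $2,541.61
Medical Insurance Levy: 5.4% × $24,613.00 = $1,329.10
Health Levy: 5% × $24,613.00 = $1,230.65
Total: $2,541.61 + $1,329.10 + $1,230.65 = $5,101.36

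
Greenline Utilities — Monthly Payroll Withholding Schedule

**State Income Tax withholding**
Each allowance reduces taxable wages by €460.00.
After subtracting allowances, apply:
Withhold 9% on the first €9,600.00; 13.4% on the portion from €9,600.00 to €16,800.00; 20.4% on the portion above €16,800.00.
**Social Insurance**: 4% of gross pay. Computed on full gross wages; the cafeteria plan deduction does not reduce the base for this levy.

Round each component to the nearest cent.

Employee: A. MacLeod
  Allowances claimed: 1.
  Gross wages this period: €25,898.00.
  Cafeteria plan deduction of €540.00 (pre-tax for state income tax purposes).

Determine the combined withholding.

€4,516.71

State Income Tax: taxable = €25,898.00 − €540.00 − 1×€460.00 = €24,898.00
  €1,828.80 + 20.4% × (€24,898.00 − €16,800.00) = €1,828.80 + 20.4% × €8,098.00 = €3,480.79
Social Insurance: 4% × €25,898.00 = €1,035.92
Total: €3,480.79 + €1,035.92 = €4,516.71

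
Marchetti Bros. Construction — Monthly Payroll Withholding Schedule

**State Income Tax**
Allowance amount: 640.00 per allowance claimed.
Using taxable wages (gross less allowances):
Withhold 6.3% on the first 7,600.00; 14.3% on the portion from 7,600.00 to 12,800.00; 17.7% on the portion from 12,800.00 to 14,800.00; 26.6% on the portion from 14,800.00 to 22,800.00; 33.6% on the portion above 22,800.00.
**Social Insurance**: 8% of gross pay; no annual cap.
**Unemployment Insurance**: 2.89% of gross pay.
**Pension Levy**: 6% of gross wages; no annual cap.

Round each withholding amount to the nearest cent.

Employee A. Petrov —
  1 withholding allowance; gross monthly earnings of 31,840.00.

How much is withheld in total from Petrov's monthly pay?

State Income Tax: taxable = 31,840.00 − 1×640.00 = 31,200.00
  3,704.40 + 33.6% × (31,200.00 − 22,800.00) = 3,704.40 + 33.6% × 8,400.00 = 6,526.80
Social Insurance: 8% × 31,840.00 = 2,547.20
Unemployment Insurance: 2.89% × 31,840.00 = 920.18
Pension Levy: 6% × 31,840.00 = 1,910.40
Total: 6,526.80 + 2,547.20 + 920.18 + 1,910.40 = 11,904.58

11,904.58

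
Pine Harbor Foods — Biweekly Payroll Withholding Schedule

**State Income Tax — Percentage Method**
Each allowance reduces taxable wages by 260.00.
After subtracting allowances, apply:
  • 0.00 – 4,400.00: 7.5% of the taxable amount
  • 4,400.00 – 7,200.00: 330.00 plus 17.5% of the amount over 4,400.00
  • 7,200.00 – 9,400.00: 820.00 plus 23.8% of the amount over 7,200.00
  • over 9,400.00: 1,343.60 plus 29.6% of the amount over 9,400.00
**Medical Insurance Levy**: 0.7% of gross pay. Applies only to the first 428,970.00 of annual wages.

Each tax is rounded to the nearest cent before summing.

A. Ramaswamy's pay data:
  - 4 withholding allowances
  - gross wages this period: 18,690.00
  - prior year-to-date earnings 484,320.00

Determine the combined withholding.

State Income Tax: taxable = 18,690.00 − 4×260.00 = 17,650.00
  1,343.60 + 29.6% × (17,650.00 − 9,400.00) = 1,343.60 + 29.6% × 8,250.00 = 3,785.60
Medical Insurance Levy: YTD 484,320.00 ≥ cap 428,970.00 → 0.00
Total: 3,785.60 + 0.00 = 3,785.60

3,785.60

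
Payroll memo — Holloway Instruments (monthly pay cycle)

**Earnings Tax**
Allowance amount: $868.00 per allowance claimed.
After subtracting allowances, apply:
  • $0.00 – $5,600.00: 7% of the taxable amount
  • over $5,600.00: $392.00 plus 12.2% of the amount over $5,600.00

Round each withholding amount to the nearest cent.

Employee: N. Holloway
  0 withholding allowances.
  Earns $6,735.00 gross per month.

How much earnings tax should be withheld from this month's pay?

Earnings Tax: taxable = $6,735.00
  $392.00 + 12.2% × ($6,735.00 − $5,600.00) = $392.00 + 12.2% × $1,135.00 = $530.47

$530.47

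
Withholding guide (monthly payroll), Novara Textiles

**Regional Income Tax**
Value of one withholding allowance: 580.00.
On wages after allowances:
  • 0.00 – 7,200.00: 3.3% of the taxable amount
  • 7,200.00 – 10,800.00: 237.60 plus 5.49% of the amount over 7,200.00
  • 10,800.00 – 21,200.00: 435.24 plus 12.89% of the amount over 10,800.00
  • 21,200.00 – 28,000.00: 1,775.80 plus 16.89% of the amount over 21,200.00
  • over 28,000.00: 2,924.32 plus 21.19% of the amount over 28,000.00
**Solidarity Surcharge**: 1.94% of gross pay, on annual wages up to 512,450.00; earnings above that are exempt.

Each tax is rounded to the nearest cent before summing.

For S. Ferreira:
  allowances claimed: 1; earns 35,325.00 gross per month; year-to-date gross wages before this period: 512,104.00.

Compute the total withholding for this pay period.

4,360.30

Regional Income Tax: taxable = 35,325.00 − 1×580.00 = 34,745.00
  2,924.32 + 21.19% × (34,745.00 − 28,000.00) = 2,924.32 + 21.19% × 6,745.00 = 4,353.59
Solidarity Surcharge: cap 512,450.00 − YTD 512,104.00 = 346.00 subject; 1.94% × 346.00 = 6.71
Total: 4,353.59 + 6.71 = 4,360.30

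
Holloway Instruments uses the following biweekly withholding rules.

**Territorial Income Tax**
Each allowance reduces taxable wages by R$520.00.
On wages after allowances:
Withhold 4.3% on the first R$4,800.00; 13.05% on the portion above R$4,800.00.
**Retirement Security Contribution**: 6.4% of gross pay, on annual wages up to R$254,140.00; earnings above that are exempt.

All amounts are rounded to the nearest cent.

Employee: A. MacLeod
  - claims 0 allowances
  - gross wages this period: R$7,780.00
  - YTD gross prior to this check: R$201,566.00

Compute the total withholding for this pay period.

R$1,093.21

Territorial Income Tax: taxable = R$7,780.00
  R$206.40 + 13.05% × (R$7,780.00 − R$4,800.00) = R$206.40 + 13.05% × R$2,980.00 = R$595.29
Retirement Security Contribution: 6.4% × R$7,780.00 = R$497.92
Total: R$595.29 + R$497.92 = R$1,093.21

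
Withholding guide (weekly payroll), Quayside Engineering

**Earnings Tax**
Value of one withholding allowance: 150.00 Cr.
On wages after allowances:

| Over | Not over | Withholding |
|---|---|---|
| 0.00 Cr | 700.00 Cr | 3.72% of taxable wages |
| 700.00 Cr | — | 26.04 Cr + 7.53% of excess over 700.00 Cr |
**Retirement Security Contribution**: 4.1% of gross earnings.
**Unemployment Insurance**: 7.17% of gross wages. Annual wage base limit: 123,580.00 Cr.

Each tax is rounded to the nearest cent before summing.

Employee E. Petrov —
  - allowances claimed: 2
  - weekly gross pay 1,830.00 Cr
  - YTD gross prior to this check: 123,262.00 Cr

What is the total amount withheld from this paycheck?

Earnings Tax: taxable = 1,830.00 Cr − 2×150.00 Cr = 1,530.00 Cr
  26.04 Cr + 7.53% × (1,530.00 Cr − 700.00 Cr) = 26.04 Cr + 7.53% × 830.00 Cr = 88.54 Cr
Retirement Security Contribution: 4.1% × 1,830.00 Cr = 75.03 Cr
Unemployment Insurance: cap 123,580.00 Cr − YTD 123,262.00 Cr = 318.00 Cr subject; 7.17% × 318.00 Cr = 22.80 Cr
Total: 88.54 Cr + 75.03 Cr + 22.80 Cr = 186.37 Cr

186.37 Cr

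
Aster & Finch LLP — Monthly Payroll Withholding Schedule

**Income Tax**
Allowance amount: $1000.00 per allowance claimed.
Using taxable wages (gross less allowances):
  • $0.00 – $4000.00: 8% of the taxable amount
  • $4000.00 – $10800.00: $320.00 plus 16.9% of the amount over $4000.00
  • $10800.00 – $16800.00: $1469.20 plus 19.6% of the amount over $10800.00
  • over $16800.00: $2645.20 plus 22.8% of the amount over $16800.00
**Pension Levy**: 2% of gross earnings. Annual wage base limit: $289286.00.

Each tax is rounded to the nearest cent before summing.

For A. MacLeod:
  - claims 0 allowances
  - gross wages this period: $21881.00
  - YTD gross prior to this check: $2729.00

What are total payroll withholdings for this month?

Income Tax: taxable = $21881.00
  $2645.20 + 22.8% × ($21881.00 − $16800.00) = $2645.20 + 22.8% × $5081.00 = $3803.67
Pension Levy: 2% × $21881.00 = $437.62
Total: $3803.67 + $437.62 = $4241.29

$4241.29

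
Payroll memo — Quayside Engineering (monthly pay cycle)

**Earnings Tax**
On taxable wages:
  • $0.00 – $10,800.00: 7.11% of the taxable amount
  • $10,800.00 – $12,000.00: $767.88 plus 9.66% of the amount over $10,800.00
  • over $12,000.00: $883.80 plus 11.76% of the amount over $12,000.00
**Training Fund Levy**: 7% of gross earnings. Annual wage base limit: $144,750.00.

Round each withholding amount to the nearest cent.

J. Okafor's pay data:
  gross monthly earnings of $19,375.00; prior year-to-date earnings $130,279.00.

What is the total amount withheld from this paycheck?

Earnings Tax: taxable = $19,375.00
  $883.80 + 11.76% × ($19,375.00 − $12,000.00) = $883.80 + 11.76% × $7,375.00 = $1,751.10
Training Fund Levy: cap $144,750.00 − YTD $130,279.00 = $14,471.00 subject; 7% × $14,471.00 = $1,012.97
Total: $1,751.10 + $1,012.97 = $2,764.07

$2,764.07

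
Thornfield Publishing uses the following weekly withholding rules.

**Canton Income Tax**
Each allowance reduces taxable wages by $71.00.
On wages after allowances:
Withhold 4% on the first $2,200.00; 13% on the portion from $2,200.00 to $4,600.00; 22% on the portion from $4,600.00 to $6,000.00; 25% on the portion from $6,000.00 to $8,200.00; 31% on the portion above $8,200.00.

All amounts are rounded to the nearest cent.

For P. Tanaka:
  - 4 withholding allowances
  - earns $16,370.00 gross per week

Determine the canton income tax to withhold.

Canton Income Tax: taxable = $16,370.00 − 4×$71.00 = $16,086.00
  $1,258.00 + 31% × ($16,086.00 − $8,200.00) = $1,258.00 + 31% × $7,886.00 = $3,702.66

$3,702.66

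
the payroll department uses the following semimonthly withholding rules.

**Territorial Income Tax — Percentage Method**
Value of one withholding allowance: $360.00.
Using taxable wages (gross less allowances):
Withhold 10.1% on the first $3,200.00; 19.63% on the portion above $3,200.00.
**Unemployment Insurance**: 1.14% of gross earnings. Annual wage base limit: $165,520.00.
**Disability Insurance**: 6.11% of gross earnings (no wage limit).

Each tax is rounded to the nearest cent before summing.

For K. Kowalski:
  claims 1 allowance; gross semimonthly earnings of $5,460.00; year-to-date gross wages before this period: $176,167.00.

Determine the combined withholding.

$1,029.78

Territorial Income Tax: taxable = $5,460.00 − 1×$360.00 = $5,100.00
  $323.20 + 19.63% × ($5,100.00 − $3,200.00) = $323.20 + 19.63% × $1,900.00 = $696.17
Unemployment Insurance: YTD $176,167.00 ≥ cap $165,520.00 → $0.00
Disability Insurance: 6.11% × $5,460.00 = $333.61
Total: $696.17 + $0.00 + $333.61 = $1,029.78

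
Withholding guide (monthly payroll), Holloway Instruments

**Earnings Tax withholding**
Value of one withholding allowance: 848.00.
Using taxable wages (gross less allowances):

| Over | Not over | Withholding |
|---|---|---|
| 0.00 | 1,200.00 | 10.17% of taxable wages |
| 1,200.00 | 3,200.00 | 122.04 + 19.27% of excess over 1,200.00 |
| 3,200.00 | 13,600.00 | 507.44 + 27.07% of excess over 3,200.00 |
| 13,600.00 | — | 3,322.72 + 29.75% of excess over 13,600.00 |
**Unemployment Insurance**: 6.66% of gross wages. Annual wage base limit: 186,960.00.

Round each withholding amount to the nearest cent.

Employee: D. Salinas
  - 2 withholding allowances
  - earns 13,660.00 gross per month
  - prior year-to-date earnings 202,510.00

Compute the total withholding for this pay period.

Earnings Tax: taxable = 13,660.00 − 2×848.00 = 11,964.00
  507.44 + 27.07% × (11,964.00 − 3,200.00) = 507.44 + 27.07% × 8,764.00 = 2,879.85
Unemployment Insurance: YTD 202,510.00 ≥ cap 186,960.00 → 0.00
Total: 2,879.85 + 0.00 = 2,879.85

2,879.85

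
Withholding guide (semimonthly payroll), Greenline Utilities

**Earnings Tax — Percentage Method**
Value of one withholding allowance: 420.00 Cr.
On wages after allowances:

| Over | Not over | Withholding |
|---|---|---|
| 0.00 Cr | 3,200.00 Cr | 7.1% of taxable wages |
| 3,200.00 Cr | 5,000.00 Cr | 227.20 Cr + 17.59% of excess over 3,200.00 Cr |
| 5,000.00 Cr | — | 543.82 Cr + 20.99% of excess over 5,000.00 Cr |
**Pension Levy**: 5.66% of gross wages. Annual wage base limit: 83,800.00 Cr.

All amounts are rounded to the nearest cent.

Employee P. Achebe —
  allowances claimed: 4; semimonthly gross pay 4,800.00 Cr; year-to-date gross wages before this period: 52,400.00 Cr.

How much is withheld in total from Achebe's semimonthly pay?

Earnings Tax: taxable = 4,800.00 Cr − 4×420.00 Cr = 3,120.00 Cr
  7.1% × 3,120.00 Cr = 221.52 Cr
Pension Levy: 5.66% × 4,800.00 Cr = 271.68 Cr
Total: 221.52 Cr + 271.68 Cr = 493.20 Cr

493.20 Cr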